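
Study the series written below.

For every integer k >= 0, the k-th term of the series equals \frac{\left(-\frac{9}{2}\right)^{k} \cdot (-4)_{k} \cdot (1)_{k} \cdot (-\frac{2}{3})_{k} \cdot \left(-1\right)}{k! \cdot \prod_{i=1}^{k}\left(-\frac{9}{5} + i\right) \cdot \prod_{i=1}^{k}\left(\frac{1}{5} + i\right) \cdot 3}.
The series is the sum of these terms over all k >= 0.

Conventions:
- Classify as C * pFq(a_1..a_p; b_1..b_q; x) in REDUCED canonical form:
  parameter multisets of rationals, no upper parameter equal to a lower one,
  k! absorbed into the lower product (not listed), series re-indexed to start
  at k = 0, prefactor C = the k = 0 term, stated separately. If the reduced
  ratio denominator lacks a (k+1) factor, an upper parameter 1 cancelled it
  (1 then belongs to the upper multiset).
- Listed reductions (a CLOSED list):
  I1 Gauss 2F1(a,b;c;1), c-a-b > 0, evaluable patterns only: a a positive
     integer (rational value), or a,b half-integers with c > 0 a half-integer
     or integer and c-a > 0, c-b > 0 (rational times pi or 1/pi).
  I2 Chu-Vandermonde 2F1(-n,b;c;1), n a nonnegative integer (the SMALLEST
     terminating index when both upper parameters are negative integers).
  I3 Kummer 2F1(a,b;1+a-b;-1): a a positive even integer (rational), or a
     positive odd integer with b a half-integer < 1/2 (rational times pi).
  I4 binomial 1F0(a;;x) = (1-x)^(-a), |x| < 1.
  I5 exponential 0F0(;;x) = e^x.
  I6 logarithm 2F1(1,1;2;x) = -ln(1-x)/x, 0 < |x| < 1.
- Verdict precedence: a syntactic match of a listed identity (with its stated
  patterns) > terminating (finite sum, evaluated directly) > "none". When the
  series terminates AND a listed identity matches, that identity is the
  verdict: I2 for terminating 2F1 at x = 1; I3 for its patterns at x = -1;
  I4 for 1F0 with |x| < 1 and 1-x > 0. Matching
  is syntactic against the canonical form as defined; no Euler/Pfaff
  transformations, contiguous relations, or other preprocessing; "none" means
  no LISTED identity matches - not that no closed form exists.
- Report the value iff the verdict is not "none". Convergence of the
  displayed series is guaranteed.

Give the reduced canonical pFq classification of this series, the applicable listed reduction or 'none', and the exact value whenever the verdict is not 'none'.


x = -\frac{9}{2} here; the reduced form reads 3F2, upper {-4, -\frac{2}{3}, 1}, lower {-\frac{4}{5}, \frac{6}{5}}, C = -\frac{1}{3}. Verdict: terminating - no listed pattern fits, but -4 in the upper list cuts the series at k = 4; direct evaluation. Value: -\frac{2567973}{7744}.

First insight: with t_0 = -\frac{1}{3}, the constant factors (C = -1/3, x = -9/2) combine into one prefactor.
Ratio: r(k) = -\frac{9}{2} * (k-4) (k-\frac{2}{3}) (k+1) / [(k-\frac{4}{5}) (k+\frac{6}{5}) (k+1)] ; factor over Q: parameters, x = -\frac{9}{2}, and C = -\frac{1}{3}.


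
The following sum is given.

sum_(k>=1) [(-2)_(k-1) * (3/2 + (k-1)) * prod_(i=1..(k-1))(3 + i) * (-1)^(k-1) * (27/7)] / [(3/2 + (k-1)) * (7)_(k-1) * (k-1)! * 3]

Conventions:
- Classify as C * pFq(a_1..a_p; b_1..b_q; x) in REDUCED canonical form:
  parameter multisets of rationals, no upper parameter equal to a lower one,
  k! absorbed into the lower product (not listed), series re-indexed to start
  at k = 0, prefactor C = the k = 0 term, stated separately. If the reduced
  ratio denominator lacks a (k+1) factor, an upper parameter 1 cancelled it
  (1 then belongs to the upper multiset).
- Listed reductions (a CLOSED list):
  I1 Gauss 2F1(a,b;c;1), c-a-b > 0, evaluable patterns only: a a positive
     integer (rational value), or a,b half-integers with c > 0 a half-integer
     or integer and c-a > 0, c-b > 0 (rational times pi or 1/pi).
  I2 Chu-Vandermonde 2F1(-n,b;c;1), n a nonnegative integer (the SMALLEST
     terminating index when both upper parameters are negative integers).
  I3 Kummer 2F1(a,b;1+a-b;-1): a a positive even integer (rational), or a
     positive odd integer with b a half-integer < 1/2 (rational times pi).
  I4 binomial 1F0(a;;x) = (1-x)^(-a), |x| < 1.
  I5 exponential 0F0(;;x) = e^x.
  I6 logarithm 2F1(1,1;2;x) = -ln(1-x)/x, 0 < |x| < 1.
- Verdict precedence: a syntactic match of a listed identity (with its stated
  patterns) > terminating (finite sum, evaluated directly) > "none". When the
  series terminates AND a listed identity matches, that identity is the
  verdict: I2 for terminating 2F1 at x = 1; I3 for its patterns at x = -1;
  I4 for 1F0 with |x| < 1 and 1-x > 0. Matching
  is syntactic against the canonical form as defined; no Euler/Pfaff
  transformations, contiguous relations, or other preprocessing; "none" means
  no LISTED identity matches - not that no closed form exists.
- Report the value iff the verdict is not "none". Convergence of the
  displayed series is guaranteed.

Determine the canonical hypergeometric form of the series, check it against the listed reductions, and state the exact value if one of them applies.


This is 9/7 * 2F1(-2, 4; 7; -1) in reduced canonical form. Verdict: Kummer's theorem (I3) fires (x = -1; c = 7 equals 1+a-b for upper {-2, 4}: listed pattern). Hence: 45/14.

Structural cue: t_0 being 9/7, the constant factors (prefactor 9/7) combine into one prefactor.
Step ratio: r(k) = (-1) * (k-2) (k+4) / [(k+7) (k+1)] - rational in k. x = (-1); t_0 = 9/7; negate the roots.


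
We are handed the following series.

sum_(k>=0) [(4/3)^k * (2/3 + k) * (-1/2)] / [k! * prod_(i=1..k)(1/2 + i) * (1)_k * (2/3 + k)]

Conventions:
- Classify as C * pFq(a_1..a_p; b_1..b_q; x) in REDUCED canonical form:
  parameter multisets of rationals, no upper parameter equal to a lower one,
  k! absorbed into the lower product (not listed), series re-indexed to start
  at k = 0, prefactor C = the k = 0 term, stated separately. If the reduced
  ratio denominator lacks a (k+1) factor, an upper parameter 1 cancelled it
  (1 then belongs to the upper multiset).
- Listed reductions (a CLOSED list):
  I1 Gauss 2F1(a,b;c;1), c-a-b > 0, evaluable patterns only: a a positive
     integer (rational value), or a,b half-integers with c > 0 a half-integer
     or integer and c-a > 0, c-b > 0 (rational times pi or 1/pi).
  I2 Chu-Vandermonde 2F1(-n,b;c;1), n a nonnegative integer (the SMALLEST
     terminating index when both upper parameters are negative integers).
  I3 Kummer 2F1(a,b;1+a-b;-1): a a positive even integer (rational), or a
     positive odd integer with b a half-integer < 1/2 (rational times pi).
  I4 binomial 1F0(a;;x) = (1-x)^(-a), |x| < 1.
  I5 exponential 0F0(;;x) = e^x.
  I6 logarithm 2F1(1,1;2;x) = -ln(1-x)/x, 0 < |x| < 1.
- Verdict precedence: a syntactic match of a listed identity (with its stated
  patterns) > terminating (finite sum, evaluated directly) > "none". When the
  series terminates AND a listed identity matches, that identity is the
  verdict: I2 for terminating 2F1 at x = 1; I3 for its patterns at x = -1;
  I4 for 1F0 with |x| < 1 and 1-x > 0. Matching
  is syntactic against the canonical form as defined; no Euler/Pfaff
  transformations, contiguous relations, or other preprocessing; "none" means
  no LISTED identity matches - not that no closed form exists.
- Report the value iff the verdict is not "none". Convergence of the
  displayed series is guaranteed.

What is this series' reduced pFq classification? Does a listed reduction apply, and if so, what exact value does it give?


Reduced: x = 4/3, 0F2, upper = {-}, lower = {1, 3/2}, C = -1/2. Verdict: none. A 0F2 with upper {-} fits none of I1-I6 at x = 4/3; the sum runs forever.

First insight: with t_0 = -1/2, the factor k + 2/3 cancels (top and bottom), leaving C = -1/2.
Consecutive-term ratio: r(k) = (4/3) * 1 / [(k+1) (k+3/2) (k+1)] - rational in k. x = (4/3); t_0 = -1/2; negate the roots.


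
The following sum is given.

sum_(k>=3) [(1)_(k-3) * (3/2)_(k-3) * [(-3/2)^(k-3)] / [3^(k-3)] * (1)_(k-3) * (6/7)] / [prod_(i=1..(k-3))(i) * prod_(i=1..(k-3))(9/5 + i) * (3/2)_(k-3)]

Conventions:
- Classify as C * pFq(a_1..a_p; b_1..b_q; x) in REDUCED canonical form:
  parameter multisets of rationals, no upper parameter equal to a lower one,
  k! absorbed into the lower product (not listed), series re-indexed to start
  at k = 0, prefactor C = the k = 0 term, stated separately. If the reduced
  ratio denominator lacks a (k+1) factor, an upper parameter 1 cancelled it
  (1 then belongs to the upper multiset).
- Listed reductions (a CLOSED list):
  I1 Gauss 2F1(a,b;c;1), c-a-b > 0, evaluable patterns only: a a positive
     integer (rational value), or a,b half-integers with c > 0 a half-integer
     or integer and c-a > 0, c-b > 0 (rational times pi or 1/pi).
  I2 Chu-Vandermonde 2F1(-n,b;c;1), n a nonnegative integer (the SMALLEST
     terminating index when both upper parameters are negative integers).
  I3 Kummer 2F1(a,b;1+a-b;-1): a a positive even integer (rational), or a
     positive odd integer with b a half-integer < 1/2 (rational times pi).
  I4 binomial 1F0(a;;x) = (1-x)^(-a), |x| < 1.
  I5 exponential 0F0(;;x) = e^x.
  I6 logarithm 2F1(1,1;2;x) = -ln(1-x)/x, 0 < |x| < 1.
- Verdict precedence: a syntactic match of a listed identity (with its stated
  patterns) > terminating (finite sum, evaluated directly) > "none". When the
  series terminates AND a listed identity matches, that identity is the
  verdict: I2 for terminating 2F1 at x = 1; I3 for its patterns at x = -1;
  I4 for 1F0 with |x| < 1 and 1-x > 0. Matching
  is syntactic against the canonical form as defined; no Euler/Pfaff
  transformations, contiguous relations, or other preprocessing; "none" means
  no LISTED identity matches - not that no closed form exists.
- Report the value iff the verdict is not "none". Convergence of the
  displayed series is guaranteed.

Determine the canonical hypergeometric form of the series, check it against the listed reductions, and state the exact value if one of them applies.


First insight: t_0 being 6/7, the two k-th powers (C = 6/7, x = -1/2) combine into one argument.
Ratio: r(k) = (-1/2) * (k+1) (k+1) / [(k+14/5) (k+1)] ; factor over Q: parameters, x = (-1/2), and C = 6/7.

Prefactor 6/7, argument -1/2: 2F1 with upper {1, 1} over lower {14/5}. Verdict: no listed reduction: x = -1/2 and upper {1, 1} fail every I1-I6 pattern.


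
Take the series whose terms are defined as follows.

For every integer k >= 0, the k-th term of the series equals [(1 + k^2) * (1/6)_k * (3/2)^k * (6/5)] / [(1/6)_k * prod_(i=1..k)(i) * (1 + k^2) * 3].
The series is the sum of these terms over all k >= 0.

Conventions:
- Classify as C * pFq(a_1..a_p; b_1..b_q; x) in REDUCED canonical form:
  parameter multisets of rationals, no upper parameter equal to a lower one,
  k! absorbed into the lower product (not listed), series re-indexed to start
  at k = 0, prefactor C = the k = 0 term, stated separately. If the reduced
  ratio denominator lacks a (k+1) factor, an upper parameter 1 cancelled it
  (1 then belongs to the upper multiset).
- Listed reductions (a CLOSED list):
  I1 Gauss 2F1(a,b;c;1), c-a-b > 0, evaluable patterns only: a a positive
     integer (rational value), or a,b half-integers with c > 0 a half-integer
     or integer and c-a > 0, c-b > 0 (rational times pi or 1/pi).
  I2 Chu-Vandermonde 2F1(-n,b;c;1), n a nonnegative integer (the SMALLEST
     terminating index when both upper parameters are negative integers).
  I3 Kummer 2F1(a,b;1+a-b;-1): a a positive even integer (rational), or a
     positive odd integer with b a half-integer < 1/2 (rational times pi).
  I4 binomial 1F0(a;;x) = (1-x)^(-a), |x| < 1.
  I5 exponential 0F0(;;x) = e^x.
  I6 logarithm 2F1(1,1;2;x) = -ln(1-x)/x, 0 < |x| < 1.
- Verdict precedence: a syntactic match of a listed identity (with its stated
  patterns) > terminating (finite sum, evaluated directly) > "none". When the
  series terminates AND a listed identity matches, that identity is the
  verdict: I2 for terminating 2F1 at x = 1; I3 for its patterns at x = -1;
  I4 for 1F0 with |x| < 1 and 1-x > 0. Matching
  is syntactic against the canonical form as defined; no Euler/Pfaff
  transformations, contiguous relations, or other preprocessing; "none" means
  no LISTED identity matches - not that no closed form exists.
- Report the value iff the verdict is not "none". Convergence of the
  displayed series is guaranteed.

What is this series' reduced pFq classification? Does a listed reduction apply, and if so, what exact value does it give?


At argument 3/2: a 0F0 with upper {-}, lower {-}, scaled by C = 2/5. Verdict: the exponential series (I5) applies (the 0F0 exponential series at x = 3/2). Hence: (2/5) * e^(3/2).

Key observation: t_0 = 2/5 here, and the factor k^2 + 1 cancels (top and bottom), leaving prefactor 2/5.
Consecutive-term ratio: r(k) = (3/2) * 1 / [(k+1)] - rational; roots negated = parameters, x = (3/2), C = 2/5.


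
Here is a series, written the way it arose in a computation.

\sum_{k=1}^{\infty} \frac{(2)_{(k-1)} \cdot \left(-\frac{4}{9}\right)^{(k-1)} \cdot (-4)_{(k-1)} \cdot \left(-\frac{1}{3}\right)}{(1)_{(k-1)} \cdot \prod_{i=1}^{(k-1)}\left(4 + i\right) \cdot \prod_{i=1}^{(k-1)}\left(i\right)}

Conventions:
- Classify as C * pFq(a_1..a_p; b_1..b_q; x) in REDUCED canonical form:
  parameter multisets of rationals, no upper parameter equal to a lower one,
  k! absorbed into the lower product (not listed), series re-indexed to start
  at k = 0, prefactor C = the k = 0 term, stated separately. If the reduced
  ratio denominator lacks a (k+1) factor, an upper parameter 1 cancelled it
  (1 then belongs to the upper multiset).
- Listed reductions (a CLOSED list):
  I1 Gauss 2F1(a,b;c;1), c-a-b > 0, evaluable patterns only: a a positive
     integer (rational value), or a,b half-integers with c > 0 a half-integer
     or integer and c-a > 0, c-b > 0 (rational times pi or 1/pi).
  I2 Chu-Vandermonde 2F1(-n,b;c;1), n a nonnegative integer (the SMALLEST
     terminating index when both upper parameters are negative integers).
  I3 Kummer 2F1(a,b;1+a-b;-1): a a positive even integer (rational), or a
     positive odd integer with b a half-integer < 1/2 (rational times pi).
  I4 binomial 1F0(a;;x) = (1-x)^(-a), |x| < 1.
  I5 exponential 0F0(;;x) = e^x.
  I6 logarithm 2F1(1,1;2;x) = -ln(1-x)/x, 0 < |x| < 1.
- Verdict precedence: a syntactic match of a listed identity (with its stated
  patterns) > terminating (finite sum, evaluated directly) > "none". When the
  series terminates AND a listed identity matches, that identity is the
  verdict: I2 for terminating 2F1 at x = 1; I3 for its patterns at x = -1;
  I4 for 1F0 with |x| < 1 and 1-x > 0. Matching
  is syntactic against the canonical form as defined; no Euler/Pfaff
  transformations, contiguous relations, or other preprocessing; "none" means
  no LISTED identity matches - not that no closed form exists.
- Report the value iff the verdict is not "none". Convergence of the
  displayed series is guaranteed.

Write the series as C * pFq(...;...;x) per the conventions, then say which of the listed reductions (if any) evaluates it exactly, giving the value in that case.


Prefactor -\frac{1}{3}, argument -\frac{4}{9}: 2F2 with upper {-4, 2} over lower {1, 5}. Verdict: terminating (-4 upstairs). 5 nonzero terms in all; added directly. Its exact value is -\frac{1265129}{2066715}.

Key observation: with t_0 = -\frac{1}{3}, the lower running product (C = -1/3, x = -4/9) is a rising factorial.
Step ratio: r(k) = -\frac{4}{9} * (k-4) (k+2) / [(k+1) (k+5) (k+1)] - rational in k. x = -\frac{4}{9}; t_0 = -\frac{1}{3}; negate the roots.


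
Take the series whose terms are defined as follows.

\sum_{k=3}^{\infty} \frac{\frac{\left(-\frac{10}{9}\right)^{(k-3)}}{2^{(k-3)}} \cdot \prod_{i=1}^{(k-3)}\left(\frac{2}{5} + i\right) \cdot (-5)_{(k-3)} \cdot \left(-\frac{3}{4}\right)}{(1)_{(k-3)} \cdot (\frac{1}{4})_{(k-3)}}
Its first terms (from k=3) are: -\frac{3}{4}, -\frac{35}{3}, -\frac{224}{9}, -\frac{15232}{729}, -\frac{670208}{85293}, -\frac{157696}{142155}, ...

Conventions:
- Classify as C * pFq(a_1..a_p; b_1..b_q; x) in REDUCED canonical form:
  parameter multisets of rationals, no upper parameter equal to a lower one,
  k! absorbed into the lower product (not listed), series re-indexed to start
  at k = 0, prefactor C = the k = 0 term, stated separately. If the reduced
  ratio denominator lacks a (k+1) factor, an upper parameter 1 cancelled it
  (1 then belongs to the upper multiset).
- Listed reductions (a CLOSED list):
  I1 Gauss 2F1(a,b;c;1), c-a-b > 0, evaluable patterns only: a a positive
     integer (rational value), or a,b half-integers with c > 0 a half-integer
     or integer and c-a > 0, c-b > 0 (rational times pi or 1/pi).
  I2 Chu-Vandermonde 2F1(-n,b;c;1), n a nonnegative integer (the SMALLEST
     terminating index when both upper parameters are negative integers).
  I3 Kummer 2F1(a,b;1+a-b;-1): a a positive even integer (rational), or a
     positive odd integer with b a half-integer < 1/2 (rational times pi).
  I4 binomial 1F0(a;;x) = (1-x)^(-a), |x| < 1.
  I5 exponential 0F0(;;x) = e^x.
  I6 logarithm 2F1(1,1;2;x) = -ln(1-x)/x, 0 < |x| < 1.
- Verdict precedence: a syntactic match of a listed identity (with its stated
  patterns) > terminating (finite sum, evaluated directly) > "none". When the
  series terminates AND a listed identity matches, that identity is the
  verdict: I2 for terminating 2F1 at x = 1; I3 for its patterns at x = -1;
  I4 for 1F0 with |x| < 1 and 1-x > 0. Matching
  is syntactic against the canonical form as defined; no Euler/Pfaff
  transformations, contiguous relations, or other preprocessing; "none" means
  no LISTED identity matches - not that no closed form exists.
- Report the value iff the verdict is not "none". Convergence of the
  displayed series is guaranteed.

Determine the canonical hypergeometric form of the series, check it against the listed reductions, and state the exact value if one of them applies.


x = -\frac{5}{9} here; the reduced form reads 2F1, upper {-5, \frac{7}{5}}, lower {\frac{1}{4}}, C = -\frac{3}{4}. Verdict: terminating - upper parameter -5 makes this a finite sum (last index 5), evaluated exactly. Hence: -\frac{114577447}{1705860}.

Structural cue: with t_0 = -\frac{3}{4}, the two k-th powers (C = -3/4) combine into one argument.
Ratio: r(k) = -\frac{5}{9} * (k-5) (k+\frac{7}{5}) / [(k+\frac{1}{4}) (k+1)] - rational; roots negated = parameters, x = -\frac{5}{9}, C = -\frac{3}{4}.


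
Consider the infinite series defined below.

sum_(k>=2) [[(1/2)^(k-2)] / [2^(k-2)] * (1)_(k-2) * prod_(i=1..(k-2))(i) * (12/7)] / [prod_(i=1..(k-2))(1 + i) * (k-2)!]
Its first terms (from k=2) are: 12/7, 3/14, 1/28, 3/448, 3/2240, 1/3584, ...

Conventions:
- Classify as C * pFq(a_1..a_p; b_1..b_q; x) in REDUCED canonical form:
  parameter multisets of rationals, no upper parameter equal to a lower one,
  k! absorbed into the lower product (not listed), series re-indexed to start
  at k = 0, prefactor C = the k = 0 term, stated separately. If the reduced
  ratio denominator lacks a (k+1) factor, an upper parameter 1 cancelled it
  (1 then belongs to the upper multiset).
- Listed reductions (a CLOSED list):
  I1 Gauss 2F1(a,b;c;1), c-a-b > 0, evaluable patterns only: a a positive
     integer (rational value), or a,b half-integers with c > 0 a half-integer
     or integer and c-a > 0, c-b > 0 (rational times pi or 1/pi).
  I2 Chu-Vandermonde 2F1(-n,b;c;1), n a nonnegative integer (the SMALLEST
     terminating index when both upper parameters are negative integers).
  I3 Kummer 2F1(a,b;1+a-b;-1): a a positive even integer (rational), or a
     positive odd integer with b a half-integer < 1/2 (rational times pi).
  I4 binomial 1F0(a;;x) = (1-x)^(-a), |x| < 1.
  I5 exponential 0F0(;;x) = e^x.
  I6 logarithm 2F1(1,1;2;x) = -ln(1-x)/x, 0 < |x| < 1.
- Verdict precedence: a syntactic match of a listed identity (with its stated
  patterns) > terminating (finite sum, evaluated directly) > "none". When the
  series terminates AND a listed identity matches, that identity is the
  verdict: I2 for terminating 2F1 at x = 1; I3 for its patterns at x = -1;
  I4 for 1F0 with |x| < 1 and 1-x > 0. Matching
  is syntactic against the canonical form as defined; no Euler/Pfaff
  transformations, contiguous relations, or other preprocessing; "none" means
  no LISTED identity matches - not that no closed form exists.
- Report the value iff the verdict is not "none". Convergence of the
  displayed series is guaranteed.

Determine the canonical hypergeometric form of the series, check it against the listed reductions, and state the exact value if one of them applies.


The series (x = 1/4) is 2F1: upper {1, 1}, lower {2}, prefactor 12/7. Verdict: this is the logarithmic series (I6) (the logarithm: parameters (1,1;2), x = 1/4). Exact value: (-48/7) * ln(3/4).

Key step: t_0 = 12/7 here, and the two k-th powers (C = 12/7, x = 1/4) combine into one argument.
Step ratio: r(k) = (1/4) * (k+1) (k+1) / [(k+2) (k+1)] - rational in k. x = (1/4); t_0 = 12/7; negate the roots.


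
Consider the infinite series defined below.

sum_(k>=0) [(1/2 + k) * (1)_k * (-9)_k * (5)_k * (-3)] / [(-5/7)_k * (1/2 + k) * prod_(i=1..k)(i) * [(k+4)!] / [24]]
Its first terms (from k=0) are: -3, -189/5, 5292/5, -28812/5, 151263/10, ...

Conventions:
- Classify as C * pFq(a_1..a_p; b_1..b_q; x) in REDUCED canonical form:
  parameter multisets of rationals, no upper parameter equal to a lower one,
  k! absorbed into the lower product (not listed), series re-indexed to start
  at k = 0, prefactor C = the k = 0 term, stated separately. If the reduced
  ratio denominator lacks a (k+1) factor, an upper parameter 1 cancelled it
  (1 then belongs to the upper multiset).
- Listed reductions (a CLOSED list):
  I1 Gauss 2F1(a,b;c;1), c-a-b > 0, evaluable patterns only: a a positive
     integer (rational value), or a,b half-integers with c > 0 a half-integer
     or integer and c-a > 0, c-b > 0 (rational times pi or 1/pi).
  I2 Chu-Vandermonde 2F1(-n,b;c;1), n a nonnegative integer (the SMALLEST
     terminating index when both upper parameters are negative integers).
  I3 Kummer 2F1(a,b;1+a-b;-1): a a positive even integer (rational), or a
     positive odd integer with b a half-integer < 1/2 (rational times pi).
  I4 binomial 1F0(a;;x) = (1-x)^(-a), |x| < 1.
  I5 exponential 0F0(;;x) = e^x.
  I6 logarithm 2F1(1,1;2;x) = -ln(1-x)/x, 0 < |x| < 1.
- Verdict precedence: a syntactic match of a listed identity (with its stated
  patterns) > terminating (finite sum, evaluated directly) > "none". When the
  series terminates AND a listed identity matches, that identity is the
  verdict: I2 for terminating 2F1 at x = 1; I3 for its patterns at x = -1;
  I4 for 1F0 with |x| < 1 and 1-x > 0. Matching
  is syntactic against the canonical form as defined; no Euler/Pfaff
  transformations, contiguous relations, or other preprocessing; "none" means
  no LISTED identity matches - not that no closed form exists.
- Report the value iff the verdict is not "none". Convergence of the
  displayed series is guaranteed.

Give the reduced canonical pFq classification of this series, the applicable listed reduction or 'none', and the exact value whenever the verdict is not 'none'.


Reduced: x = 1, 2F1, upper = {-9, 1}, lower = {-5/7}, C = -3. Verdict: Chu-Vandermonde (I2) fires (terminating 2F1 at x = 1 with n = 9, b = 1, c = -5/7). Exact value: 12/17.

The tell: from the first term -3: the product of the first k integers (C = -3) is k!.
Adjacent-term ratio: r(k) = 1 * (k-9) (k+1) / [(k-5/7) (k+1)] - rational; roots negated = parameters, x = 1, C = -3.


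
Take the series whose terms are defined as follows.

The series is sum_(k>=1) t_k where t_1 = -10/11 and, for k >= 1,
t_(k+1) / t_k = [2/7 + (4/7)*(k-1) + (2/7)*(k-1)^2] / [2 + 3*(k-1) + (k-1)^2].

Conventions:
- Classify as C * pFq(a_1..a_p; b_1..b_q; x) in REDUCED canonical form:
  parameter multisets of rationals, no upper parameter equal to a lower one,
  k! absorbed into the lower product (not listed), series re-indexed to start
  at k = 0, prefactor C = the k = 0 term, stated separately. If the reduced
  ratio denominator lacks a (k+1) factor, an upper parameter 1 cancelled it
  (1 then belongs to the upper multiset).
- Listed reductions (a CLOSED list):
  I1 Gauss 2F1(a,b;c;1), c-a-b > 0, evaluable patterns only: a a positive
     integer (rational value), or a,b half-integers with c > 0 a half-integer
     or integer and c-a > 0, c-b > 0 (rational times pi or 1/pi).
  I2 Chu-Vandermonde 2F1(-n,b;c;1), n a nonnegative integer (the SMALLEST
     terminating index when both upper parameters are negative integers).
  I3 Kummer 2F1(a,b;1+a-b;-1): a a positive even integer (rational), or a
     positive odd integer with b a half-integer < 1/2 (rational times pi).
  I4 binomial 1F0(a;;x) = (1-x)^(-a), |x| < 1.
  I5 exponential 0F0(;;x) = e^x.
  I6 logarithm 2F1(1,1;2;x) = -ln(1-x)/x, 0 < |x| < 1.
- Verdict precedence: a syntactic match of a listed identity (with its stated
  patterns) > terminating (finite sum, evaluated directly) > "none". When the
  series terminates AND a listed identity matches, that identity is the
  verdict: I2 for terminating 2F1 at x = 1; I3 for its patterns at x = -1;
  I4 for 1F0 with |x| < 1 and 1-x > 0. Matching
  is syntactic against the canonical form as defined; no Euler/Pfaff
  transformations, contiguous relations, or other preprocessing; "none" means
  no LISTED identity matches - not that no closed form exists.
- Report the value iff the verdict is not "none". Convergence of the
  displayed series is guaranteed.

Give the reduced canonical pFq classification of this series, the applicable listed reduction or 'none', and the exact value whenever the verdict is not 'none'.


At argument 2/7: a 2F1 with upper {1, 1}, lower {2}, scaled by C = -10/11. Verdict (x = 2/7): the I6 logarithm reduction applies (the logarithm: parameters (1,1;2), x = 2/7). Hence: (35/11) * ln(5/7).

Key step: t_0 = -10/11 here, and roots of the ratio polynomials (prefactor -10/11) are the negated parameters.
Step ratio: r(k) = (2/7) * (k+1) (k+1) / [(k+2) (k+1)] - rational in k. x = (2/7); t_0 = -10/11; negate the roots.


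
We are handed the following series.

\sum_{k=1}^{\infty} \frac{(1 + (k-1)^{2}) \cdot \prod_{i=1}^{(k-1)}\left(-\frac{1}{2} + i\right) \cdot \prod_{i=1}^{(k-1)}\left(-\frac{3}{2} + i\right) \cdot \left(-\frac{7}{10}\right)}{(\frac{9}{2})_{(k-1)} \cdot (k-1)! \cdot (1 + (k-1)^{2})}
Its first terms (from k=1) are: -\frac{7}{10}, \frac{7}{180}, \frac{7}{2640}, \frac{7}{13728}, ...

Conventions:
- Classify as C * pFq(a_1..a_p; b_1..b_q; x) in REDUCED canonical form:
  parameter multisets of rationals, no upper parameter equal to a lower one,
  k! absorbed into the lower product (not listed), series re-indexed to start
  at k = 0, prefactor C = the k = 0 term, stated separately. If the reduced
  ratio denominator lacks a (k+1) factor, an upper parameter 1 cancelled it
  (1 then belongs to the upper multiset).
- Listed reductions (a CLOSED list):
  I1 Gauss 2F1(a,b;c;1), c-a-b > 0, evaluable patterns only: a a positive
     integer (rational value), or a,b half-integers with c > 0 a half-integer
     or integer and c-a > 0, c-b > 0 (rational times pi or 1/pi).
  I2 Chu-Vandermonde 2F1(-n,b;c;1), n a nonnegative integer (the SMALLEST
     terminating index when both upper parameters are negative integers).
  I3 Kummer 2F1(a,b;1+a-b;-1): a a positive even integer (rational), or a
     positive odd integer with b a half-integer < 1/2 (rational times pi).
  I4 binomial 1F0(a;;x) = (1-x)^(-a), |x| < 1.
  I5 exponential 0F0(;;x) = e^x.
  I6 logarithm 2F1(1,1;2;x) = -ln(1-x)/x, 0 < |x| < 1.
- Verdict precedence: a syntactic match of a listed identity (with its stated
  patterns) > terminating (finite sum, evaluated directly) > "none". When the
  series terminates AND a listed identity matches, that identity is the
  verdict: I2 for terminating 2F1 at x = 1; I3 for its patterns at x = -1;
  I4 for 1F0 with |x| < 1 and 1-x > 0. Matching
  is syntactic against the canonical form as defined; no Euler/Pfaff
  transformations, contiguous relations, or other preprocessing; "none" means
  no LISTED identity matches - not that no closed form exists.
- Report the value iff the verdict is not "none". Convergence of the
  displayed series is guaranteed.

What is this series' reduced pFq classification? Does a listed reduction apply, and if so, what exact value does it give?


Key step: x = 1 and k^2 + 1 divides numerator and denominator alike; C = -7/10, x = 1 after cancelling.
Adjacent-term ratio: r(k) = 1 * (k-\frac{1}{2}) (k+\frac{1}{2}) / [(k+\frac{9}{2}) (k+1)] - rational; roots negated = parameters, x = 1, C = -\frac{7}{10}.

The series (x = 1) is 2F1: upper {-\frac{1}{2}, \frac{1}{2}}, lower {\frac{9}{2}}, prefactor -\frac{7}{10}. Verdict: Gauss (I1, half-integer pattern) matches (x = 1; upper {-\frac{1}{2}, \frac{1}{2}} half-integers, c = \frac{9}{2} in the evaluable pattern). Value: \left(-\frac{1715}{8192}\right) \cdot \pi.


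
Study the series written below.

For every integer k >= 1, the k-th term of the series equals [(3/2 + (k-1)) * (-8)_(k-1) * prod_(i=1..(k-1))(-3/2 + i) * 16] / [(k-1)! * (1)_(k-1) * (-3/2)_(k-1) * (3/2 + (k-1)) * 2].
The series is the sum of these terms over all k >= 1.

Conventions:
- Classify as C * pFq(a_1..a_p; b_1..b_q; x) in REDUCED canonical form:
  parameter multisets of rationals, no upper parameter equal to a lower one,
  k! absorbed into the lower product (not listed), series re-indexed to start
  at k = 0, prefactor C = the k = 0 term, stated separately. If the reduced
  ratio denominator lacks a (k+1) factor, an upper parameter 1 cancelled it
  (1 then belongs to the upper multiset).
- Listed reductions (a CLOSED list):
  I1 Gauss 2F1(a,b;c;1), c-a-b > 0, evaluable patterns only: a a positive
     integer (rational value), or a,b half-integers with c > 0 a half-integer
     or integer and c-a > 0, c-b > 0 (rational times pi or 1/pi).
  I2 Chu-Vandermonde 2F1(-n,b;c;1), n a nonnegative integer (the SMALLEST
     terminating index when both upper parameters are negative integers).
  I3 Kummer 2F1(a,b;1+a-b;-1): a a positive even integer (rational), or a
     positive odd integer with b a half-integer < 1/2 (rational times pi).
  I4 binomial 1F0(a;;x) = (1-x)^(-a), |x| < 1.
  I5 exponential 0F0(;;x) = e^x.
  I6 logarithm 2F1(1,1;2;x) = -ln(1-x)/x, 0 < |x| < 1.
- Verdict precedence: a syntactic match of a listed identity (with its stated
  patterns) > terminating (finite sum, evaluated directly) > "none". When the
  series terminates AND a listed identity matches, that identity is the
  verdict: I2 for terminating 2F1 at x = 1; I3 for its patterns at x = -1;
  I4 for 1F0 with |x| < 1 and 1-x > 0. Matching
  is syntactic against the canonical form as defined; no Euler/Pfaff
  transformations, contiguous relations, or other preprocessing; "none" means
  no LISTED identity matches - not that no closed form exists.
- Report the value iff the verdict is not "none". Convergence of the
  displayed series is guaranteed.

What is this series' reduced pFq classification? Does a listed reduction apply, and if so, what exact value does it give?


x = 1 here; the reduced form reads 2F2, upper {-8, -1/2}, lower {-3/2, 1}, C = 8. Verdict: terminating - no listed pattern fits, but -8 in the upper list cuts the series at k = 8; direct evaluation. Hence: -106829/15120.

Key step: with t_0 = 8, striking the common factor k + 3/2 reduces the term (prefactor 8).
Consecutive-term ratio: r(k) = 1 * (k-8) (k-1/2) / [(k-3/2) (k+1) (k+1)] - rational in k. x = 1; t_0 = 8; negate the roots.


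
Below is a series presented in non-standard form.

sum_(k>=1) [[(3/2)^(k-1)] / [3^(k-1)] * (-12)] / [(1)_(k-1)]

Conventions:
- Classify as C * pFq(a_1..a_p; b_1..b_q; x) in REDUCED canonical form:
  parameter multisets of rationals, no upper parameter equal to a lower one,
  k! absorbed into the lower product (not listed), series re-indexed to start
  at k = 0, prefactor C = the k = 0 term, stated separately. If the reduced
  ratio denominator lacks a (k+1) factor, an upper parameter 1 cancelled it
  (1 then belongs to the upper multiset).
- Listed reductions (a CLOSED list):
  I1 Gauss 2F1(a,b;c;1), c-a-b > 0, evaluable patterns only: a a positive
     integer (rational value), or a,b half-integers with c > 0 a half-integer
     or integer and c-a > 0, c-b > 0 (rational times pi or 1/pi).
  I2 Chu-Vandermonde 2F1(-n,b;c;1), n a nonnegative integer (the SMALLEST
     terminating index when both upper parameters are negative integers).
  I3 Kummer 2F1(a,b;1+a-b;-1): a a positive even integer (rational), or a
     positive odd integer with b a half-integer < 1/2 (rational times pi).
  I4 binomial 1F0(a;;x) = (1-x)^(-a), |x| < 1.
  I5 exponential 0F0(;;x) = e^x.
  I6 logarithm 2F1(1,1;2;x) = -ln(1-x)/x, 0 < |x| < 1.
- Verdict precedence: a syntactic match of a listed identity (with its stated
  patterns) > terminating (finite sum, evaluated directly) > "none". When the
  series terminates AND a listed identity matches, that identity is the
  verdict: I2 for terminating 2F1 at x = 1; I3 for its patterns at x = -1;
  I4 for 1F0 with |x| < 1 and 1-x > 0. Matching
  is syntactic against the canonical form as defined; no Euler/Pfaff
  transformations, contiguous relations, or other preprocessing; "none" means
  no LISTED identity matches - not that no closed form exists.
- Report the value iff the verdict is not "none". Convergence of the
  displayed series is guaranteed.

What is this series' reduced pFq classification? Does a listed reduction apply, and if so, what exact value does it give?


Classification (C = -12): 0F0 with upper {-}, lower {-}, argument x = 1/2. Verdict: the I5 exponential reduction applies (the 0F0 exponential series at x = 1/2). Value: (-12) * e^(1/2).

Key observation: from the first term -12: (1)_k (C = -12, x = 1/2) is k! itself.
Ratio: r(k) = (1/2) * 1 / [(k+1)] - poly over poly, x = (1/2) from leading terms; C = -12 at k = 0.


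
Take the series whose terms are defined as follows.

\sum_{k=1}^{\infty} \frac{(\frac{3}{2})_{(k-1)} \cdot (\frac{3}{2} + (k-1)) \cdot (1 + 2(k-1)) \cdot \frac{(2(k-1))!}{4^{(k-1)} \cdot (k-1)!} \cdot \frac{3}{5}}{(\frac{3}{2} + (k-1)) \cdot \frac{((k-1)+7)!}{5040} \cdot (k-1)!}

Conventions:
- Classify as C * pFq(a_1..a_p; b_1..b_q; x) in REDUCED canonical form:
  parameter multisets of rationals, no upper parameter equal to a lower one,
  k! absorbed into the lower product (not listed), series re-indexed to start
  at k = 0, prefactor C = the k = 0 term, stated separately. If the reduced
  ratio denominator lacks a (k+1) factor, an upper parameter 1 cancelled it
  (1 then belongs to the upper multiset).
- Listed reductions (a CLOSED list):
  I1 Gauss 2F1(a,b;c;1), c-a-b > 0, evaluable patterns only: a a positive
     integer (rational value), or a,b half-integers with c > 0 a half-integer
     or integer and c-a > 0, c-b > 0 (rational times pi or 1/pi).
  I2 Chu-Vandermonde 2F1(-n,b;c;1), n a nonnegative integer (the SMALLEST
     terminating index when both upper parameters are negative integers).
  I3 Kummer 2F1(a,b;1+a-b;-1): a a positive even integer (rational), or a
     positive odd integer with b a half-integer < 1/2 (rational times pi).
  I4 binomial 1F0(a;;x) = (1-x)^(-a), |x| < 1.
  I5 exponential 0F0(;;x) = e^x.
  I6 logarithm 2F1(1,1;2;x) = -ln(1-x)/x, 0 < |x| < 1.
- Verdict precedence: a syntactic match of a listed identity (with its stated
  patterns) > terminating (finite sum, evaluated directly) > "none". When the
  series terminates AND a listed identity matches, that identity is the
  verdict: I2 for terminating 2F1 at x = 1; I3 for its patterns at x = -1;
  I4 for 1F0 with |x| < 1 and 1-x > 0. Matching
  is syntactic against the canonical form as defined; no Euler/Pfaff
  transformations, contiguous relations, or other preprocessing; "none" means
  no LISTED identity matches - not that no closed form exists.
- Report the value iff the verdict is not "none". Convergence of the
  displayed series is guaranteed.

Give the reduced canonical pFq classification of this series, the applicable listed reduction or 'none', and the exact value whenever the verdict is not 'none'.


At argument 1: a 2F1 with upper {\frac{3}{2}, \frac{3}{2}}, lower {8}, scaled by C = \frac{3}{5}. Verdict: Gauss (I1, half-integer pattern) matches (x = 1; upper {\frac{3}{2}, \frac{3}{2}} half-integers, c = 8 in the evaluable pattern). Sum: \frac{524288}{190575} / \pi.

Key step: with t_0 = \frac{3}{5}, the (2k+1) factor (prefactor 3/5) shifts (1/2)_k to (3/2)_k.
Ratio: r(k) = 1 * (k+\frac{3}{2}) (k+\frac{3}{2}) / [(k+8) (k+1)] ; factor over Q: parameters, x = 1, and C = \frac{3}{5}.


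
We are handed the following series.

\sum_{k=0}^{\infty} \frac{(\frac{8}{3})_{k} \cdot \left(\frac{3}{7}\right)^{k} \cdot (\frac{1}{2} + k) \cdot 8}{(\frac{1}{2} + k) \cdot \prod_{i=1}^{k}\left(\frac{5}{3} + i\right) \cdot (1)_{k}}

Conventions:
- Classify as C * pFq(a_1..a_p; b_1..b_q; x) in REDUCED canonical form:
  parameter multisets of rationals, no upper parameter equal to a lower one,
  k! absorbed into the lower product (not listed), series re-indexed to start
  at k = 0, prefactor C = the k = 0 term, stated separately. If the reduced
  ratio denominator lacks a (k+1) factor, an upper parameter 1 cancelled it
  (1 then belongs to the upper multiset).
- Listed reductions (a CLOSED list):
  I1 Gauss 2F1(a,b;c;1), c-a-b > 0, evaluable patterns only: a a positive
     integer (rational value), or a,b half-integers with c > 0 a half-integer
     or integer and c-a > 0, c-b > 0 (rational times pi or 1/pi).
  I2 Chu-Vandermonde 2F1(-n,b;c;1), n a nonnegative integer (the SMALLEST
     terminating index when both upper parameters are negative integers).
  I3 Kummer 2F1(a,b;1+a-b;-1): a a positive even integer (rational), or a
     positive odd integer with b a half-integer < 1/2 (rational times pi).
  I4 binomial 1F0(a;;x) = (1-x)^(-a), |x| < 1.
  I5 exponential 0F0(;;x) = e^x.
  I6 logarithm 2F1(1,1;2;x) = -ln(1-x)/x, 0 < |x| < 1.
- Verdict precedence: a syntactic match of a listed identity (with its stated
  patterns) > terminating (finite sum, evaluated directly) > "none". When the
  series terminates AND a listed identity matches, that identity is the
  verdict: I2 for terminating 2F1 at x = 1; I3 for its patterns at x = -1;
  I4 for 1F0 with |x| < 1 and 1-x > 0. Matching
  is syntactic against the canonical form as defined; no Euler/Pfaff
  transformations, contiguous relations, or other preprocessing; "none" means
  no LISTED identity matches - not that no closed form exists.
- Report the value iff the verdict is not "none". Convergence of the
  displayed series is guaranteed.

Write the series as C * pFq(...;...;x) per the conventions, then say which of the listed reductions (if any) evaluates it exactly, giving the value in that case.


With C = 8: the canonical form is 0F0(-; -; \frac{3}{7}). Verdict at x = \frac{3}{7}: the I5 exponential reduction matches (the 0F0 exponential series at x = \frac{3}{7}). Value: 8 \cdot e^{\frac{3}{7}}.

The tell: t_0 being 8, striking the common factor k + 1/2 reduces the term (C = 8).
Ratio: r(k) = \frac{3}{7} * 1 / [(k+1)] - rational; roots negated = parameters, x = \frac{3}{7}, C = 8.


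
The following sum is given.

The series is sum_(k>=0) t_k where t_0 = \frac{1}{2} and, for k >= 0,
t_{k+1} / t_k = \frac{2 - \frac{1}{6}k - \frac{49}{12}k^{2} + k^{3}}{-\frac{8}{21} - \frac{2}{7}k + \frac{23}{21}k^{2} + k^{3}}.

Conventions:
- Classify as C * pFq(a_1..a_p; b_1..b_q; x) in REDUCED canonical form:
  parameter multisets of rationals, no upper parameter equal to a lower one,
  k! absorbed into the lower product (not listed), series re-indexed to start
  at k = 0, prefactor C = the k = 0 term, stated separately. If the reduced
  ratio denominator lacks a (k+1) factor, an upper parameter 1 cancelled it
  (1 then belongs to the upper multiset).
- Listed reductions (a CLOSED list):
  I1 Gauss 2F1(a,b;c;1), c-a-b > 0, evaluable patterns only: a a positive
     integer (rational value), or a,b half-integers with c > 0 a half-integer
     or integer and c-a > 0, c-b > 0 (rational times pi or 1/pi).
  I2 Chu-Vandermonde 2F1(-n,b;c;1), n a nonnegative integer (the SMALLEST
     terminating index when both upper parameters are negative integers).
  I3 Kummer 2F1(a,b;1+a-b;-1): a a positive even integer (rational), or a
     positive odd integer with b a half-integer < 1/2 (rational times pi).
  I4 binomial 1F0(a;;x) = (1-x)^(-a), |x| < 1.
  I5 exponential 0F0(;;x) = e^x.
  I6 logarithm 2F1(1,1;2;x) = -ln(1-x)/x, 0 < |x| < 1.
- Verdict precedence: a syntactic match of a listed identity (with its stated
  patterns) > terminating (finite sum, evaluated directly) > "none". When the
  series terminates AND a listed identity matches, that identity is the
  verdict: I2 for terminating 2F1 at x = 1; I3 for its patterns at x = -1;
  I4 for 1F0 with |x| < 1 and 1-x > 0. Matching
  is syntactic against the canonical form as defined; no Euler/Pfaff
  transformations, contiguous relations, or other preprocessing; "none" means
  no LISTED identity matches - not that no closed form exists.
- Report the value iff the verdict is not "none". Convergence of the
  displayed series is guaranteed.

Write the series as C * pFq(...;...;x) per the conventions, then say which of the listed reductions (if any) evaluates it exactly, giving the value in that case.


x = 1 here; the reduced form reads 2F1, upper {-4, -\frac{3}{4}}, lower {-\frac{4}{7}}, C = \frac{1}{2}. Verdict: the Chu-Vandermonde identity I2 fires (terminating 2F1 at x = 1 with n = 4, b = -3/4, c = -\frac{4}{7}). Value: -\frac{59719}{69632}.

The tell: x = 1 and factor the ratio over Q (C = 1/2, x = 1): negated roots = parameters.
Ratio: r(k) = 1 * (k-4) (k-\frac{3}{4}) / [(k-\frac{4}{7}) (k+1)] - poly over poly, x = 1 from leading terms; C = \frac{1}{2} at k = 0.
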